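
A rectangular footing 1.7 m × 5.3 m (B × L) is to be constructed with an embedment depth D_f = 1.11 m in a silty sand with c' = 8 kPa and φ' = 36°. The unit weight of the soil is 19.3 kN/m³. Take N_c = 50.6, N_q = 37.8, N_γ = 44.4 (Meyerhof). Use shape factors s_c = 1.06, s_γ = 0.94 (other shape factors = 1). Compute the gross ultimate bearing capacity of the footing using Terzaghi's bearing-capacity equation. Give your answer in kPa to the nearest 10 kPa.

Overburden at base level: q = 19.3 × 1.11 = 21.423 kPa.
Cohesion term c·N_c·s_c = 8 × 50.6 × 1.06 = 429.09 kPa; surcharge term q·N_q = 21.423 × 37.8 = 809.79 kPa; self-weight term 0.5·γ·B·N_γ·s_γ = 0.5 × 19.3 × 1.7 × 44.4 × 0.94 = 684.68 kPa.
q_ult = 429.09 + 809.79 + 684.68 = 1923.6 kPa.

q_ult ≈ 1920 kPa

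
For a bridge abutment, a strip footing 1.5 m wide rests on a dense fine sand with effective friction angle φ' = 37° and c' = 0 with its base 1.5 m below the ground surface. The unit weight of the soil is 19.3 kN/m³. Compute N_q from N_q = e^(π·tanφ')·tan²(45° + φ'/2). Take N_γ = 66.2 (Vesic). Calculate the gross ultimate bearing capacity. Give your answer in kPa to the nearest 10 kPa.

tan37° = 0.7536, so N_q = e^(π×0.7536)·tan²(63.5°) = 10.669 × 4.023 = 42.92.
Effective surcharge at the founding depth q = γ·D_f = 19.3 × 1.5 = 28.95 kPa.
q_ult = q·N_q + 0.5·γ·B·N_γ
     = 28.95 × 42.92 + 0.5 × 19.3 × 1.5 × 66.2
     = 1242.5 + 958.25 = 2200.8 kPa.

q_ult ≈ 2200 kPa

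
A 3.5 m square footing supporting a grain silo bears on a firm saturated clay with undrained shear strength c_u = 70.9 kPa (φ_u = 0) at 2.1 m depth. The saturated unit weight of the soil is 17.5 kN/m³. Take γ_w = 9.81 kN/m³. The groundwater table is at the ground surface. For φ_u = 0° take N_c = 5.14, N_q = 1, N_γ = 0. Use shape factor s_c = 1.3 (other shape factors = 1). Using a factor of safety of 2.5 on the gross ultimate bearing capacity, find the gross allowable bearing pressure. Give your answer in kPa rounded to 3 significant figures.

Water table at ground surface, so effective unit weight γ' = 17.5 − 9.81 = 7.69 kN/m³ is used throughout; overburden q = 7.69 × 2.1 = 16.149 kPa.
Cohesion term c·N_c·s_c = 70.9 × 5.14 × 1.3 = 473.75 kPa; surcharge term q·N_q = 16.149 × 1 = 16.149 kPa.
q_ult = 473.75 + 16.149 = 489.9 kPa.
q_all = 489.9 / 2.5 = 195.96 kPa.

q_all ≈ 196 kPa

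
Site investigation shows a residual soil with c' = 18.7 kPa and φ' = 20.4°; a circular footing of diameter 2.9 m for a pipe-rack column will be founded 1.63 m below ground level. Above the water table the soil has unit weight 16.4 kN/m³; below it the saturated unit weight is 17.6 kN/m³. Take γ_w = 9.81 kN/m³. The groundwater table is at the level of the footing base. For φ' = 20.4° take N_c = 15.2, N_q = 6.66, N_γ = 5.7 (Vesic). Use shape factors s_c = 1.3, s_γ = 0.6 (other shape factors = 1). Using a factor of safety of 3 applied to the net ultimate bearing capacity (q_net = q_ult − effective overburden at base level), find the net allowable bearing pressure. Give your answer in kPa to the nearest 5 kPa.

q_all(net) ≈ 185 kPa

q = γ·D_f = 16.4 × 1.63 = 26.732 kPa.
For the ½γBN_γ term take γ' = 17.6 − 9.81 = 7.79 kN/m³ (soil below base is submerged).
c·N_c·s_c = 18.7 × 15.2 × 1.3 = 369.51 kPa
q·N_q = 26.732 × 6.66 = 178.04 kPa
0.5·γ·B·N_γ·s_γ = 0.5 × 7.79 × 2.9 × 5.7 × 0.6 = 38.631 kPa
q_ult = 369.51 + 178.04 + 38.631 = 586.18 kPa.
Net ultimate: q_net = 586.18 − 26.732 = 559.45 kPa.
q_all(net) = 559.45 / 3 = 186.48 kPa.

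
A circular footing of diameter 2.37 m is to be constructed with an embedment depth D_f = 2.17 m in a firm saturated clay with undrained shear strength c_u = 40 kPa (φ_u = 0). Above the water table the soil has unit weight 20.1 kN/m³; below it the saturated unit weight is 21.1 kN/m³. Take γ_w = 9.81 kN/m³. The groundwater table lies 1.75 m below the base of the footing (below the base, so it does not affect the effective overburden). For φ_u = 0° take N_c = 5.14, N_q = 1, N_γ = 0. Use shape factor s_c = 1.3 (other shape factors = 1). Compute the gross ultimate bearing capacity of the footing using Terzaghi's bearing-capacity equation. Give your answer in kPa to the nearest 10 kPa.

Overburden at base level: q = 20.1 × 2.17 = 43.617 kPa.
Cohesion term c·N_c·s_c = 40 × 5.14 × 1.3 = 267.28 kPa; surcharge term q·N_q = 43.617 × 1 = 43.617 kPa.
q_ult = 267.28 + 43.617 = 310.9 kPa.

q_ult ≈ 310 kPa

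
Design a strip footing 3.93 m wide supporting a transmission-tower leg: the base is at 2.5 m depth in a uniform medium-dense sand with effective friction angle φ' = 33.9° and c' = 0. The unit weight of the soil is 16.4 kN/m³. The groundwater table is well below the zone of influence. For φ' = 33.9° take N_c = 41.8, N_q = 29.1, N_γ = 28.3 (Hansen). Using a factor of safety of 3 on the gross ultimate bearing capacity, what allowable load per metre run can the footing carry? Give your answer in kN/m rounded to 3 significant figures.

Effective surcharge at the founding depth q = γ·D_f = 16.4 × 2.5 = 41 kPa.
q_ult = q·N_q + 0.5·γ·B·N_γ
     = 41 × 29.1 + 0.5 × 16.4 × 3.93 × 28.3
     = 1193.1 + 912 = 2105.1 kPa.
Gross allowable pressure q_all = 2105.1 / 3 = 701.7 kPa.
Allowable wall load = q_all × B = 701.7 × 3.93 = 2757.7 kN per metre run.

≈ 2760 kN/m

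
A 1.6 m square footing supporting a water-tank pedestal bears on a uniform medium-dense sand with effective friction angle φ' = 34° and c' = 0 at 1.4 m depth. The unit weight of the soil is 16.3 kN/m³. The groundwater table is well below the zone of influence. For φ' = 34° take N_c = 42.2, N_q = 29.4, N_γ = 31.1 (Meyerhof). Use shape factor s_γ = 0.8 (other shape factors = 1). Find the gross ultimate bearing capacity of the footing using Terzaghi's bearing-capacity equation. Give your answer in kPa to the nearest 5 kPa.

q = γ·D_f = 16.3 × 1.4 = 22.82 kPa.
q·N_q = 22.82 × 29.4 = 670.91 kPa
0.5·γ·B·N_γ·s_γ = 0.5 × 16.3 × 1.6 × 31.1 × 0.8 = 324.44 kPa
q_ult = 670.91 + 324.44 = 995.34 kPa.

q_ult ≈ 995 kPa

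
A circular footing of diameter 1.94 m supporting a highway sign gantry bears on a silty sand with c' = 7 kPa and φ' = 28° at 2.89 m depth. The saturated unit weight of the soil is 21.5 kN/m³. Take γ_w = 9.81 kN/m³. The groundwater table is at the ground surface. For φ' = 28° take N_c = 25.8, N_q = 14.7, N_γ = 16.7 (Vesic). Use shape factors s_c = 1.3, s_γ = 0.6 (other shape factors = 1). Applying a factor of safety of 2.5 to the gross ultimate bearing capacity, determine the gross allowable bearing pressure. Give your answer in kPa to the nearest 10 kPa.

γ' = 21.5 − 9.81 = 11.69 kN/m³ (submerged throughout). q = 11.69 × 2.89 = 33.784 kPa; the same γ' applies in the ½γBN_γ term.
c·N_c·s_c = 7 × 25.8 × 1.3 = 234.78 kPa
q·N_q = 33.784 × 14.7 = 496.63 kPa
0.5·γ·B·N_γ·s_γ = 0.5 × 11.69 × 1.94 × 16.7 × 0.6 = 113.62 kPa
q_ult = 234.78 + 496.63 + 113.62 = 845.03 kPa.
q_all = q_ult / FS = 845.03 / 2.5 = 338.01 kPa.

q_all ≈ 340 kPa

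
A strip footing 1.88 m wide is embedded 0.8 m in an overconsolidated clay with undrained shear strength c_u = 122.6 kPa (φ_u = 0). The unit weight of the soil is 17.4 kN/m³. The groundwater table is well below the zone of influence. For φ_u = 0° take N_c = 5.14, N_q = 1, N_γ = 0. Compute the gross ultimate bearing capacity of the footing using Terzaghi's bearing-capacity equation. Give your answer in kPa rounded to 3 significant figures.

q_ult ≈ 644 kPa

Overburden at base level: q = 17.4 × 0.8 = 13.92 kPa.
Cohesion term c·N_c = 122.6 × 5.14 = 630.16 kPa; surcharge term q·N_q = 13.92 × 1 = 13.92 kPa.
q_ult = 630.16 + 13.92 = 644.08 kPa.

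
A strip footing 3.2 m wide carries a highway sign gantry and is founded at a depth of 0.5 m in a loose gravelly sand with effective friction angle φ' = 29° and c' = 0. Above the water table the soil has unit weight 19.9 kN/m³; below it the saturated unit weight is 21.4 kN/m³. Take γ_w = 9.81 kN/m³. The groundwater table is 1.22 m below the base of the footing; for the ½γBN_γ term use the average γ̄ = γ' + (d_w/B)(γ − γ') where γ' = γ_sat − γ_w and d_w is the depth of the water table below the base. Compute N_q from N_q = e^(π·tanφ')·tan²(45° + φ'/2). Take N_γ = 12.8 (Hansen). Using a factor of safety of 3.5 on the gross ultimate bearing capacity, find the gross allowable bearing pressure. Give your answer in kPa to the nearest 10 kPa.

N_q = e^(π·tan29°)·tan²(59.5°) = 16.44.
Effective surcharge at the founding depth q = γ·D_f = 19.9 × 0.5 = 9.95 kPa.
With d_w = 1.22 m < B, γ̄ = 11.59 + (1.22/3.2) × (19.9 − 11.59) = 14.758 kN/m³.
q_ult = q·N_q + 0.5·γ·B·N_γ
     = 9.95 × 16.443 + 0.5 × 14.758 × 3.2 × 12.8
     = 163.61 + 302.25 = 465.86 kPa.
q_all = 465.86 / 3.5 = 133.1 kPa.

q_all ≈ 130 kPa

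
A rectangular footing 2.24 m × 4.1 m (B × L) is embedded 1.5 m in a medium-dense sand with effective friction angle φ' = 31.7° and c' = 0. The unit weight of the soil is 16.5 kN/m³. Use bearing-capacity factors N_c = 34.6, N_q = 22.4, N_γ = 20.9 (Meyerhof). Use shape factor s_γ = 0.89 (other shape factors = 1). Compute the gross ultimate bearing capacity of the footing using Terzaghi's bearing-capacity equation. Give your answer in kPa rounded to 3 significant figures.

q_ult ≈ 898 kPa

Effective surcharge at the founding depth q = γ·D_f = 16.5 × 1.5 = 24.75 kPa.
q_ult = q·N_q + 0.5·γ·B·N_γ·s_γ
     = 24.75 × 22.4 + 0.5 × 16.5 × 2.24 × 20.9 × 0.89
     = 554.4 + 343.75 = 898.15 kPa.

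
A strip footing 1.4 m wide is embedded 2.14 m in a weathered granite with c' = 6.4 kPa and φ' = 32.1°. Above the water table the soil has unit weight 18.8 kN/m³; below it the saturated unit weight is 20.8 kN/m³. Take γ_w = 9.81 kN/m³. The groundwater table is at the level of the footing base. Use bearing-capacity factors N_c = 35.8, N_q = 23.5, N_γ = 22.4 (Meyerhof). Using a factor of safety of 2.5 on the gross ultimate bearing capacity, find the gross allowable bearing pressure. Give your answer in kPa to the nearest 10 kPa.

Overburden at base level: q = 18.8 × 2.14 = 40.232 kPa.
Below the base the soil is submerged, so the ½γBN_γ term uses γ' = 20.8 − 9.81 = 10.99 kN/m³.
Cohesion term c·N_c = 6.4 × 35.8 = 229.12 kPa; surcharge term q·N_q = 40.232 × 23.5 = 945.45 kPa; self-weight term 0.5·γ·B·N_γ = 0.5 × 10.99 × 1.4 × 22.4 = 172.32 kPa.
q_ult = 229.12 + 945.45 + 172.32 = 1346.9 kPa.
q_all = 1346.9 / 2.5 = 538.76 kPa.

q_all ≈ 540 kPa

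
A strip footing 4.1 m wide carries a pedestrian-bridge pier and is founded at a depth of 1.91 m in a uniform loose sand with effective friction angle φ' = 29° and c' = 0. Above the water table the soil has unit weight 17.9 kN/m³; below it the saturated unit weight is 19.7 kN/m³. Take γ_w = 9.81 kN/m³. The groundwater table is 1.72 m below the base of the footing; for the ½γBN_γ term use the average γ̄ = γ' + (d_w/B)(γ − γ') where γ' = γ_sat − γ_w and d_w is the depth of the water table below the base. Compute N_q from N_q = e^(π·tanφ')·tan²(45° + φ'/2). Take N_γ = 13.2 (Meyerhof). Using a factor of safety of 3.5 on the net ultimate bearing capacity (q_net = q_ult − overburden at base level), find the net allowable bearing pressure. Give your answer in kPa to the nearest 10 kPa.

q_all(net) ≈ 250 kPa

N_q = e^(π·tan29°)·tan²(59.5°) = 16.44.
Effective surcharge at the founding depth q = γ·D_f = 17.9 × 1.91 = 34.189 kPa.
With d_w = 1.72 m < B, γ̄ = 9.89 + (1.72/4.1) × (17.9 − 9.89) = 13.25 kN/m³.
q_ult = q·N_q + 0.5·γ·B·N_γ
     = 34.189 × 16.443 + 0.5 × 13.25 × 4.1 × 13.2
     = 562.18 + 358.55 = 920.73 kPa.
q_net = 920.73 − 34.189 = 886.54 kPa.
q_all(net) = 886.54 / 3.5 = 253.3 kPa.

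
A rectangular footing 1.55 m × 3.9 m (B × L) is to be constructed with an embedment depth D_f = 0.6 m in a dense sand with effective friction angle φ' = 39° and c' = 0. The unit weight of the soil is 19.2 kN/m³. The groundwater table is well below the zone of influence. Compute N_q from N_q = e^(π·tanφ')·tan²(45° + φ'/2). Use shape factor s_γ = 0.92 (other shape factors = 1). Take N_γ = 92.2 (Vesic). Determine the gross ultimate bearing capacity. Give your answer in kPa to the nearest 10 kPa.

tan39° = 0.8098, so N_q = e^(π×0.8098)·tan²(64.5°) = 12.731 × 4.395 = 55.96.
Overburden at base level: q = 19.2 × 0.6 = 11.52 kPa.
Surcharge term q·N_q = 11.52 × 55.957 = 644.63 kPa; self-weight term 0.5·γ·B·N_γ·s_γ = 0.5 × 19.2 × 1.55 × 92.2 × 0.92 = 1262.2 kPa.
q_ult = 644.63 + 1262.2 = 1906.8 kPa.

q_ult ≈ 1910 kPa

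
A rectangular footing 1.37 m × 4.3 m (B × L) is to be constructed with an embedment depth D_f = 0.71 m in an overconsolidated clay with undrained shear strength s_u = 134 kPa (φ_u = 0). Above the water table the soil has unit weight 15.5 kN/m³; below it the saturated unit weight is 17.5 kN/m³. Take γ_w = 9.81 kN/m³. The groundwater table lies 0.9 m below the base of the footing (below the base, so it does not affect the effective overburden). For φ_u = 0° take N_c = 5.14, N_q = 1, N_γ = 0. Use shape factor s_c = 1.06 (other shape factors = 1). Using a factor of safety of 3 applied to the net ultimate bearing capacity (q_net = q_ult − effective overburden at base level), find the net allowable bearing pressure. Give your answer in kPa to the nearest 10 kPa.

q_all(net) ≈ 240 kPa

Overburden at base level: q = 15.5 × 0.71 = 11.005 kPa.
Cohesion term c·N_c·s_c = 134 × 5.14 × 1.06 = 730.09 kPa; surcharge term q·N_q = 11.005 × 1 = 11.005 kPa.
q_ult = 730.09 + 11.005 = 741.09 kPa.
Net ultimate: q_net = 741.09 − 11.005 = 730.09 kPa.
q_all(net) = 730.09 / 3 = 243.36 kPa.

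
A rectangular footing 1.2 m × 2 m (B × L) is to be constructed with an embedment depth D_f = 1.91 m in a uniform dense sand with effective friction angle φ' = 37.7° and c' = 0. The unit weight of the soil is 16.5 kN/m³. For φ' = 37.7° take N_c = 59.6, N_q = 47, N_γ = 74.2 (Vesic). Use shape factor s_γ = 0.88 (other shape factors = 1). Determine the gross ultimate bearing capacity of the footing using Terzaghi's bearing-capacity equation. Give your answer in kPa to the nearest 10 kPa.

q_ult ≈ 2130 kPa

Effective surcharge at the founding depth q = γ·D_f = 16.5 × 1.91 = 31.515 kPa.
q_ult = q·N_q + 0.5·γ·B·N_γ·s_γ
     = 31.515 × 47 + 0.5 × 16.5 × 1.2 × 74.2 × 0.88
     = 1481.2 + 646.43 = 2127.6 kPa.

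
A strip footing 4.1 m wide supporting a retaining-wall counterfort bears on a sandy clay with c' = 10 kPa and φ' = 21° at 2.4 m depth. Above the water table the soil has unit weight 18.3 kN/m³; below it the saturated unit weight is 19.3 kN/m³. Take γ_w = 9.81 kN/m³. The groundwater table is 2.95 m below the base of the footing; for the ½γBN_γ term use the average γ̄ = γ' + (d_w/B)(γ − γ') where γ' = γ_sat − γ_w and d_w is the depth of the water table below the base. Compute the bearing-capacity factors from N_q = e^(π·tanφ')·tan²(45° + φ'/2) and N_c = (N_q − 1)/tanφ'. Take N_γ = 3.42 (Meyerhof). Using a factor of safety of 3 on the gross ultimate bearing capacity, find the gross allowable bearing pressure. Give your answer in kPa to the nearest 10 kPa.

N_q = e^(π·tan21°)·tan²(55.5°) = 7.07; N_c = (N_q − 1)/tanφ' = 15.81.
q = γ·D_f = 18.3 × 2.4 = 43.92 kPa.
γ' = 9.49 kN/m³; averaging over the depth B below the base, γ̄ = γ' + (d_w/B)(γ − γ') = 15.829 kN/m³.
c·N_c = 10 × 15.815 = 158.15 kPa
q·N_q = 43.92 × 7.0708 = 310.55 kPa
0.5·γ·B·N_γ = 0.5 × 15.829 × 4.1 × 3.42 = 110.98 kPa
q_ult = 158.15 + 310.55 + 110.98 = 579.67 kPa.
q_all = 579.67 / 3 = 193.22 kPa.

q_all ≈ 190 kPa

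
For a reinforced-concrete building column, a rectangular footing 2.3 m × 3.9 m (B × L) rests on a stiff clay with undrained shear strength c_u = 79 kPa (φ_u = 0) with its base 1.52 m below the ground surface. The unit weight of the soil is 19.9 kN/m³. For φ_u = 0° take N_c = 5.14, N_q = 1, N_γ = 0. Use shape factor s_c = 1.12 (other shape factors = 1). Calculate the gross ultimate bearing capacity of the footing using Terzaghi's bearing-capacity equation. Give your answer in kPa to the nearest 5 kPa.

q = γ·D_f = 19.9 × 1.52 = 30.248 kPa.
c·N_c·s_c = 79 × 5.14 × 1.12 = 454.79 kPa
q·N_q = 30.248 × 1 = 30.248 kPa
q_ult = 454.79 + 30.248 = 485.04 kPa.

q_ult ≈ 485 kPa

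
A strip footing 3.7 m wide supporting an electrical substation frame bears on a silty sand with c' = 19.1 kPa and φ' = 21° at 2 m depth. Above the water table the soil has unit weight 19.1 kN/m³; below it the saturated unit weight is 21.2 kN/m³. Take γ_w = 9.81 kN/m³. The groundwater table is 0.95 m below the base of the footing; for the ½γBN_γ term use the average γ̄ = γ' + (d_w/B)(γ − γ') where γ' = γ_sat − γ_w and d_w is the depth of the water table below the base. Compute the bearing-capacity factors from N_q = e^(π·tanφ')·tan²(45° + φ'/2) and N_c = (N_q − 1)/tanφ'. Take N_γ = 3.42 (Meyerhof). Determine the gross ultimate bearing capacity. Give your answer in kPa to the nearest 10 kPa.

q_ult ≈ 660 kPa

tan21° = 0.3839, so N_q = e^(π×0.3839)·tan²(55.5°) = 3.34 × 2.117 = 7.07.
N_c = (7.07 − 1)/tan21° = 15.81.
q = γ·D_f = 19.1 × 2 = 38.2 kPa.
γ' = 11.39 kN/m³; averaging over the depth B below the base, γ̄ = γ' + (d_w/B)(γ − γ') = 13.37 kN/m³.
c·N_c = 19.1 × 15.815 = 302.06 kPa
q·N_q = 38.2 × 7.0708 = 270.1 kPa
0.5·γ·B·N_γ = 0.5 × 13.37 × 3.7 × 3.42 = 84.589 kPa
q_ult = 302.06 + 270.1 + 84.589 = 656.76 kPa.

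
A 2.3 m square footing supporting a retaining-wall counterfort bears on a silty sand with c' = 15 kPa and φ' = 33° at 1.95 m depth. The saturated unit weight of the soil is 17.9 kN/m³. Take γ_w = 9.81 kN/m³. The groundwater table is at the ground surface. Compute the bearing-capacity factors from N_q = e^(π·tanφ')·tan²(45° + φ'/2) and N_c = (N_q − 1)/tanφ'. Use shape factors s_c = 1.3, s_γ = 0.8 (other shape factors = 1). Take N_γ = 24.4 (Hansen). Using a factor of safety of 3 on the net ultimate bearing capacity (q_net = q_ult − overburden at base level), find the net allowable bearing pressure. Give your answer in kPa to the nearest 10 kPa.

q_all(net) ≈ 440 kPa

N_q = e^(π·tan33°)·tan²(61.5°) = 26.09; N_c = (N_q − 1)/tanφ' = 38.64.
γ' = 17.9 − 9.81 = 8.09 kN/m³ (submerged throughout). q = 8.09 × 1.95 = 15.775 kPa; the same γ' applies in the ½γBN_γ term.
c·N_c·s_c = 15 × 38.638 × 1.3 = 753.45 kPa
q·N_q = 15.775 × 26.092 = 411.61 kPa
0.5·γ·B·N_γ·s_γ = 0.5 × 8.09 × 2.3 × 24.4 × 0.8 = 181.6 kPa
q_ult = 753.45 + 411.61 + 181.6 = 1346.7 kPa.
q_net = 1346.7 − 15.775 = 1330.9 kPa.
q_all(net) = 1330.9 / 3 = 443.63 kPa.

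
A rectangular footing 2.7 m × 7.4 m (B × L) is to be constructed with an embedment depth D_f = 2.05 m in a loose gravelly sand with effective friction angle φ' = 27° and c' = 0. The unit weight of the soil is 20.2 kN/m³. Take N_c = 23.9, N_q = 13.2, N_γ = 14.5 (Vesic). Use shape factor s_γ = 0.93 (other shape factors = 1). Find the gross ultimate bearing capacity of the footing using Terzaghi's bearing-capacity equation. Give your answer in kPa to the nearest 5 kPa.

Effective surcharge at the founding depth q = γ·D_f = 20.2 × 2.05 = 41.41 kPa.
q_ult = q·N_q + 0.5·γ·B·N_γ·s_γ
     = 41.41 × 13.2 + 0.5 × 20.2 × 2.7 × 14.5 × 0.93
     = 546.61 + 367.74 = 914.35 kPa.

q_ult ≈ 915 kPa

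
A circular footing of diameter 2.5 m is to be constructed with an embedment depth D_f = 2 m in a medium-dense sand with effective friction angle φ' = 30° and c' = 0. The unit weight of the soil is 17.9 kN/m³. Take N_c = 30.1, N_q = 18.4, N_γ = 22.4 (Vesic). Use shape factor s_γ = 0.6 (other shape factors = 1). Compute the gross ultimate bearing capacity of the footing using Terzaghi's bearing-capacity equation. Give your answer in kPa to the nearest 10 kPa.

q = γ·D_f = 17.9 × 2 = 35.8 kPa.
q·N_q = 35.8 × 18.4 = 658.72 kPa
0.5·γ·B·N_γ·s_γ = 0.5 × 17.9 × 2.5 × 22.4 × 0.6 = 300.72 kPa
q_ult = 658.72 + 300.72 = 959.44 kPa.

q_ult ≈ 960 kPa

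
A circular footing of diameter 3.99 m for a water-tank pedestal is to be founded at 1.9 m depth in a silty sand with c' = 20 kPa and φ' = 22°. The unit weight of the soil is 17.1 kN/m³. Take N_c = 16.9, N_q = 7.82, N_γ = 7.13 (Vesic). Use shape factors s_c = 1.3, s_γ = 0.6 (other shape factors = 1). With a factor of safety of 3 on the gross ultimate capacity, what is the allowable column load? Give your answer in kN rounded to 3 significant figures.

Effective surcharge at the founding depth q = γ·D_f = 17.1 × 1.9 = 32.49 kPa.
q_ult = c·N_c·s_c + q·N_q + 0.5·γ·B·N_γ·s_γ
     = 20 × 16.9 × 1.3 + 32.49 × 7.82 + 0.5 × 17.1 × 3.99 × 7.13 × 0.6
     = 439.4 + 254.07 + 145.94 = 839.41 kPa.
Gross allowable pressure q_all = 839.41 / 3 = 279.8 kPa.
Footing area = 12.5036 m², so allowable column load = 279.8 × 12.5036 = 3498.6 kN.

P_all ≈ 3500 kN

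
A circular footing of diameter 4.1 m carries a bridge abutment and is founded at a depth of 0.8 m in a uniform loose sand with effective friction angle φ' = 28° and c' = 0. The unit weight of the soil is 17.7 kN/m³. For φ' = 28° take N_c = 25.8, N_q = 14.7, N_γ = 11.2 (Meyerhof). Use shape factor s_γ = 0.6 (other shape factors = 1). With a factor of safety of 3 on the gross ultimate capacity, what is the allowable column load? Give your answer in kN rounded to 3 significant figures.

Effective surcharge at the founding depth q = γ·D_f = 17.7 × 0.8 = 14.16 kPa.
q_ult = q·N_q + 0.5·γ·B·N_γ·s_γ
     = 14.16 × 14.7 + 0.5 × 17.7 × 4.1 × 11.2 × 0.6
     = 208.15 + 243.84 = 451.99 kPa.
Gross allowable pressure q_all = 451.99 / 3 = 150.66 kPa.
Footing area = 13.2025 m², so allowable column load = 150.66 × 13.2025 = 1989.1 kN.

P_all ≈ 1990 kN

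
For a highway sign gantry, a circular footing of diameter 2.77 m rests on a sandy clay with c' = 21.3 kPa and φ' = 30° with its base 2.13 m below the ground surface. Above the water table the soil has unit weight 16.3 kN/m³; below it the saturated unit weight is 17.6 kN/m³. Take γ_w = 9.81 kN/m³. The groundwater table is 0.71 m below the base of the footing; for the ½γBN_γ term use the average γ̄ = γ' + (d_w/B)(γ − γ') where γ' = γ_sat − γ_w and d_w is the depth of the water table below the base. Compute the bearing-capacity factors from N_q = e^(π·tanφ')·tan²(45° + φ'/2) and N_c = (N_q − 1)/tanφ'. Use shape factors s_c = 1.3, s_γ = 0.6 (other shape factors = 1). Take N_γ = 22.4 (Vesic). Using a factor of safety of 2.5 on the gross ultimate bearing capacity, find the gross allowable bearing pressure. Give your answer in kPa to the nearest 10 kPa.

q_all ≈ 660 kPa

N_q = e^(π·tan30°)·tan²(60°) = 18.4; N_c = (N_q − 1)/tanφ' = 30.14.
q = γ·D_f = 16.3 × 2.13 = 34.719 kPa.
γ' = 7.79 kN/m³; averaging over the depth B below the base, γ̄ = γ' + (d_w/B)(γ − γ') = 9.9713 kN/m³.
c·N_c·s_c = 21.3 × 30.14 × 1.3 = 834.57 kPa
q·N_q = 34.719 × 18.401 = 638.87 kPa
0.5·γ·B·N_γ·s_γ = 0.5 × 9.9713 × 2.77 × 22.4 × 0.6 = 185.61 kPa
q_ult = 834.57 + 638.87 + 185.61 = 1659 kPa.
q_all = 1659 / 2.5 = 663.62 kPa.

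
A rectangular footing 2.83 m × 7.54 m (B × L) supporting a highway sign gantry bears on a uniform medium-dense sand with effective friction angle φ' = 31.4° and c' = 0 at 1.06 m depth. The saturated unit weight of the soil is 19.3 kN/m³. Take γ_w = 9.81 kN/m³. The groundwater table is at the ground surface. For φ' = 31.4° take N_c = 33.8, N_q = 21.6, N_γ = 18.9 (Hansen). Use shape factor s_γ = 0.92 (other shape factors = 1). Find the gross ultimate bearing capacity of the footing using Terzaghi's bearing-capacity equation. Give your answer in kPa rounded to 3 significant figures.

q_ult ≈ 451 kPa

γ' = 19.3 − 9.81 = 9.49 kN/m³ (submerged throughout). q = 9.49 × 1.06 = 10.059 kPa; the same γ' applies in the ½γBN_γ term.
q·N_q = 10.059 × 21.6 = 217.28 kPa
0.5·γ·B·N_γ·s_γ = 0.5 × 9.49 × 2.83 × 18.9 × 0.92 = 233.49 kPa
q_ult = 217.28 + 233.49 = 450.78 kPa.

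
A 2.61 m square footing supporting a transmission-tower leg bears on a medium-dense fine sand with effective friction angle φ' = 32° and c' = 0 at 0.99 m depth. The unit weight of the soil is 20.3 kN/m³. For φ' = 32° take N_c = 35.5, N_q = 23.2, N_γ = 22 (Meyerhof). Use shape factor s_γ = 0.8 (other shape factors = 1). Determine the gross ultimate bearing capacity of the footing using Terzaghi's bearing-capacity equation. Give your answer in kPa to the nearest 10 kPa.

q_ult ≈ 930 kPa

Effective surcharge at the founding depth q = γ·D_f = 20.3 × 0.99 = 20.097 kPa.
q_ult = q·N_q + 0.5·γ·B·N_γ·s_γ
     = 20.097 × 23.2 + 0.5 × 20.3 × 2.61 × 22 × 0.8
     = 466.25 + 466.25 = 932.5 kPa.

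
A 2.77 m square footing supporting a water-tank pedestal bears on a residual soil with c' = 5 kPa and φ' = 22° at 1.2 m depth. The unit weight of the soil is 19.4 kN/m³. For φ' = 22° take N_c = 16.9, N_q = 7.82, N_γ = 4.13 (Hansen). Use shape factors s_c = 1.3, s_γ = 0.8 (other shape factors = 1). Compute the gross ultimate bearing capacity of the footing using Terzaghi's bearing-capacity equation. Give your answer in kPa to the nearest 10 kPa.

q_ult ≈ 380 kPa

q = γ·D_f = 19.4 × 1.2 = 23.28 kPa.
c·N_c·s_c = 5 × 16.9 × 1.3 = 109.85 kPa
q·N_q = 23.28 × 7.82 = 182.05 kPa
0.5·γ·B·N_γ·s_γ = 0.5 × 19.4 × 2.77 × 4.13 × 0.8 = 88.775 kPa
q_ult = 109.85 + 182.05 + 88.775 = 380.67 kPa.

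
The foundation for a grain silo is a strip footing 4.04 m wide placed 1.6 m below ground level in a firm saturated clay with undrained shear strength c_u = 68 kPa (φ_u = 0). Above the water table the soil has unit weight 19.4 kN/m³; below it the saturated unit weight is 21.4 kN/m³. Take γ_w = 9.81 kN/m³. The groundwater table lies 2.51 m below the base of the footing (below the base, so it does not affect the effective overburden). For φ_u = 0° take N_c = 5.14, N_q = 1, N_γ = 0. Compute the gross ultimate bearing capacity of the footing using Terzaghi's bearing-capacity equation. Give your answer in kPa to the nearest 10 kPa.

q_ult ≈ 380 kPa

Effective surcharge at the founding depth q = γ·D_f = 19.4 × 1.6 = 31.04 kPa.
q_ult = c·N_c + q·N_q
     = 68 × 5.14 + 31.04 × 1
     = 349.52 + 31.04 = 380.56 kPa.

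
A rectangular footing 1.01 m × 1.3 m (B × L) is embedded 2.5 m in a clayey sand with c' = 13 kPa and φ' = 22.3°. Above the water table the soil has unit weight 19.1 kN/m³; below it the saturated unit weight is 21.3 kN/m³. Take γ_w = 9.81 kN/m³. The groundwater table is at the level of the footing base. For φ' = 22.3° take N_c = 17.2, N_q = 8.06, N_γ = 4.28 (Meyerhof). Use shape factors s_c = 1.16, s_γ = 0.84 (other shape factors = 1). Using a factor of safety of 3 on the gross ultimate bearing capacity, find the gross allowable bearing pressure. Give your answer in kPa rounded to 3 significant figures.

q = γ·D_f = 19.1 × 2.5 = 47.75 kPa.
For the ½γBN_γ term take γ' = 21.3 − 9.81 = 11.49 kN/m³ (soil below base is submerged).
c·N_c·s_c = 13 × 17.2 × 1.16 = 259.38 kPa
q·N_q = 47.75 × 8.06 = 384.87 kPa
0.5·γ·B·N_γ·s_γ = 0.5 × 11.49 × 1.01 × 4.28 × 0.84 = 20.861 kPa
q_ult = 259.38 + 384.87 + 20.861 = 665.1 kPa.
q_all = 665.1 / 3 = 221.7 kPa.

q_all ≈ 222 kPa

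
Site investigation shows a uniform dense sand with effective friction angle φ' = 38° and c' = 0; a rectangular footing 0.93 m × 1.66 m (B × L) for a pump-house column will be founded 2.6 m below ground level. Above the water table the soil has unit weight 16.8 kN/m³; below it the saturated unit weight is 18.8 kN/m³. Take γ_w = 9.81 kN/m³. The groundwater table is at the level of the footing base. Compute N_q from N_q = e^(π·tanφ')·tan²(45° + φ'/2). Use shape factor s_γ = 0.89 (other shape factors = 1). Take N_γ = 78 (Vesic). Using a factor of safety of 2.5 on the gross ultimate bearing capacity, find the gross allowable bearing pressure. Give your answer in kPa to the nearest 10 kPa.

N_q = e^(π·tan38°)·tan²(64°) = 48.93.
Effective surcharge at the founding depth q = γ·D_f = 16.8 × 2.6 = 43.68 kPa.
The water table coincides with the base, so in the self-weight term γ → γ' = 8.99 kN/m³.
q_ult = q·N_q + 0.5·γ·B·N_γ·s_γ
     = 43.68 × 48.933 + 0.5 × 8.99 × 0.93 × 78 × 0.89
     = 2137.4 + 290.2 = 2427.6 kPa.
q_all = 2427.6 / 2.5 = 971.04 kPa.

q_all ≈ 970 kPa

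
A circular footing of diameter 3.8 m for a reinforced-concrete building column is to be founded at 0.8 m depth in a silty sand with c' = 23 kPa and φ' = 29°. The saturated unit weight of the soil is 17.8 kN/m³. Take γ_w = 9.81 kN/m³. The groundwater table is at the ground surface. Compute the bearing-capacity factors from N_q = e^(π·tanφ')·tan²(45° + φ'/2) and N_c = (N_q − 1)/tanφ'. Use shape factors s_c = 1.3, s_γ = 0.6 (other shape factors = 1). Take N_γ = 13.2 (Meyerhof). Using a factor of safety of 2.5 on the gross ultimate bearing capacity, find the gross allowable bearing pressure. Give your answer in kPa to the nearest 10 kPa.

N_q = e^(π·tan29°)·tan²(59.5°) = 16.44; N_c = (N_q − 1)/tanφ' = 27.86.
γ' = 17.8 − 9.81 = 7.99 kN/m³ (submerged throughout). q = 7.99 × 0.8 = 6.392 kPa; the same γ' applies in the ½γBN_γ term.
c·N_c·s_c = 23 × 27.86 × 1.3 = 833.03 kPa
q·N_q = 6.392 × 16.443 = 105.11 kPa
0.5·γ·B·N_γ·s_γ = 0.5 × 7.99 × 3.8 × 13.2 × 0.6 = 120.23 kPa
q_ult = 833.03 + 105.11 + 120.23 = 1058.4 kPa.
q_all = 1058.4 / 2.5 = 423.35 kPa.

q_all ≈ 420 kPa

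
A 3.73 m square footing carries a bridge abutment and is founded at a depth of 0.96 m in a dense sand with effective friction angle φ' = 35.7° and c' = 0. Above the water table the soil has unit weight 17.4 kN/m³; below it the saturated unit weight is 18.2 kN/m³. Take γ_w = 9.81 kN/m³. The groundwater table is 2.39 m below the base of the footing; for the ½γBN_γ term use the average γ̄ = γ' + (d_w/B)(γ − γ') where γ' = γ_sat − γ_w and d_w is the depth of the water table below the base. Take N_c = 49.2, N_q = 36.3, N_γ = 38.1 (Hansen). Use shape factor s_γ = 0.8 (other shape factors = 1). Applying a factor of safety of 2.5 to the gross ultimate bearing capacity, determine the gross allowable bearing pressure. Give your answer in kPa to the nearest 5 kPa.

q_all ≈ 565 kPa

q = γ·D_f = 17.4 × 0.96 = 16.704 kPa.
γ' = 8.39 kN/m³; averaging over the depth B below the base, γ̄ = γ' + (d_w/B)(γ − γ') = 14.163 kN/m³.
q·N_q = 16.704 × 36.3 = 606.36 kPa
0.5·γ·B·N_γ·s_γ = 0.5 × 14.163 × 3.73 × 38.1 × 0.8 = 805.11 kPa
q_ult = 606.36 + 805.11 = 1411.5 kPa.
q_all = q_ult / FS = 1411.5 / 2.5 = 564.59 kPa.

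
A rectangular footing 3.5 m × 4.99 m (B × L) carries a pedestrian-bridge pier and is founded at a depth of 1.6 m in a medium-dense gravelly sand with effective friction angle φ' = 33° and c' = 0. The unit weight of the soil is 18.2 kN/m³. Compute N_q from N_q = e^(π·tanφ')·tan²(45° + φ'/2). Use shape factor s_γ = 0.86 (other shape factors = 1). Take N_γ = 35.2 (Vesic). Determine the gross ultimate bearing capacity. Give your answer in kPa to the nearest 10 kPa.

tan33° = 0.6494, so N_q = e^(π×0.6494)·tan²(61.5°) = 7.692 × 3.392 = 26.09.
Overburden at base level: q = 18.2 × 1.6 = 29.12 kPa.
Surcharge term q·N_q = 29.12 × 26.092 = 759.8 kPa; self-weight term 0.5·γ·B·N_γ·s_γ = 0.5 × 18.2 × 3.5 × 35.2 × 0.86 = 964.16 kPa.
q_ult = 759.8 + 964.16 = 1724 kPa.

q_ult ≈ 1720 kPa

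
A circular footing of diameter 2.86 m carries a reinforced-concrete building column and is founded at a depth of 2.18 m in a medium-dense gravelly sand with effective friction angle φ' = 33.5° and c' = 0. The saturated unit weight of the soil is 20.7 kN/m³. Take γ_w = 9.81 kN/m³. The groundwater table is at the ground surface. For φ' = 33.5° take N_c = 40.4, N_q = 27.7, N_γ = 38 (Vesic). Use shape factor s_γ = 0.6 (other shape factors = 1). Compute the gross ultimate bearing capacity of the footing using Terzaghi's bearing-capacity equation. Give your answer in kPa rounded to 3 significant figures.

With the water table at the surface the whole profile is submerged: γ' = 20.7 − 9.81 = 10.89 kN/m³, so q = γ'·D_f = 23.74 kPa; the same γ' applies in the ½γBN_γ term.
q_ult = q·N_q + 0.5·γ·B·N_γ·s_γ
     = 23.74 × 27.7 + 0.5 × 10.89 × 2.86 × 38 × 0.6
     = 657.6 + 355.06 = 1012.7 kPa.

q_ult ≈ 1010 kPa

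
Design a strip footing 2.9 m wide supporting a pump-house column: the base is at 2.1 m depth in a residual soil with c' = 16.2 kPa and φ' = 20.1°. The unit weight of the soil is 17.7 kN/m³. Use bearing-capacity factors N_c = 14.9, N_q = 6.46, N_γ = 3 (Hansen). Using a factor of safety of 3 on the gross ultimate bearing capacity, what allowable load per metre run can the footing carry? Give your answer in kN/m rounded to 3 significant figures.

Overburden at base level: q = 17.7 × 2.1 = 37.17 kPa.
Cohesion term c·N_c = 16.2 × 14.9 = 241.38 kPa; surcharge term q·N_q = 37.17 × 6.46 = 240.12 kPa; self-weight term 0.5·γ·B·N_γ = 0.5 × 17.7 × 2.9 × 3 = 76.995 kPa.
q_ult = 241.38 + 240.12 + 76.995 = 558.49 kPa.
Gross allowable pressure q_all = 558.49 / 3 = 186.16 kPa.
Allowable wall load = q_all × B = 186.16 × 2.9 = 539.88 kN per metre run.

≈ 540 kN/m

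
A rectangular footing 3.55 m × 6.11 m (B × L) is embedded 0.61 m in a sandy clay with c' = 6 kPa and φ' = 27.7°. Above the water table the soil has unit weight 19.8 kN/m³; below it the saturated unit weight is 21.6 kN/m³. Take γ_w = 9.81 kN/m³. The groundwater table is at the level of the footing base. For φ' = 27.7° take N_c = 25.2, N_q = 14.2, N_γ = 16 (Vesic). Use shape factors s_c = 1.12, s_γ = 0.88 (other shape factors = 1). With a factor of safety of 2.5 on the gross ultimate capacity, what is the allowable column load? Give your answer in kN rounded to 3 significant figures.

q = γ·D_f = 19.8 × 0.61 = 12.078 kPa.
For the ½γBN_γ term take γ' = 21.6 − 9.81 = 11.79 kN/m³ (soil below base is submerged).
c·N_c·s_c = 6 × 25.2 × 1.12 = 169.34 kPa
q·N_q = 12.078 × 14.2 = 171.51 kPa
0.5·γ·B·N_γ·s_γ = 0.5 × 11.79 × 3.55 × 16 × 0.88 = 294.66 kPa
q_ult = 169.34 + 171.51 + 294.66 = 635.51 kPa.
Gross allowable pressure q_all = 635.51 / 2.5 = 254.2 kPa.
Footing area = 21.6905 m², so allowable column load = 254.2 × 21.6905 = 5513.8 kN.

P_all ≈ 5510 kN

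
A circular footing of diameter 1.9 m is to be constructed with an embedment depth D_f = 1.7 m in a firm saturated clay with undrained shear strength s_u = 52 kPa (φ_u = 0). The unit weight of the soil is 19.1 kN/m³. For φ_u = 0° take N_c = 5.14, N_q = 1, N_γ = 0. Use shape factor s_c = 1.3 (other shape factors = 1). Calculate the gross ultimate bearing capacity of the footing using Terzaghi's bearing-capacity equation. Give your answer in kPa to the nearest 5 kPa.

q_ult ≈ 380 kPa

Effective surcharge at the founding depth q = γ·D_f = 19.1 × 1.7 = 32.47 kPa.
q_ult = c·N_c·s_c + q·N_q
     = 52 × 5.14 × 1.3 + 32.47 × 1
     = 347.46 + 32.47 = 379.93 kPa.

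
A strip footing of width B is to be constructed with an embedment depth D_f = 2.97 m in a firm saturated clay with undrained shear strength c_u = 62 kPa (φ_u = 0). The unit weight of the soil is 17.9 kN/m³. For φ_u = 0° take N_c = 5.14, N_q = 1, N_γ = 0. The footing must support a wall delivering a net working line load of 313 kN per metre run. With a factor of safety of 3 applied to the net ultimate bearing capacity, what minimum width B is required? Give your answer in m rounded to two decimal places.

Effective surcharge at the founding depth q = γ·D_f = 17.9 × 2.97 = 53.163 kPa.
q_ult = c·N_c + q·N_q
     = 62 × 5.14 + 53.163 × 1
     = 318.68 + 53.163 = 371.84 kPa.
For φ = 0 the ½γBN_γ term vanishes, so q_ult is independent of B. q_net = 371.84 − 53.163 = 318.68 kPa; q_all(net) = 318.68/3 = 106.23 kPa.
Required width B = w / q_all(net) = 313 / 106.23 = 2.947 m.

B = 2.95 m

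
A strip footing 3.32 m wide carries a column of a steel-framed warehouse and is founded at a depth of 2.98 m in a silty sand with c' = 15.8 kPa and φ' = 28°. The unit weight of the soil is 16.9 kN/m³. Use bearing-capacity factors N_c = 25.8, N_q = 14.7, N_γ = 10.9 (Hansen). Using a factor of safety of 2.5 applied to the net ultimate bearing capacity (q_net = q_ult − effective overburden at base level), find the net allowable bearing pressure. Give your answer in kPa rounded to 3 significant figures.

q = γ·D_f = 16.9 × 2.98 = 50.362 kPa.
c·N_c = 15.8 × 25.8 = 407.64 kPa
q·N_q = 50.362 × 14.7 = 740.32 kPa
0.5·γ·B·N_γ = 0.5 × 16.9 × 3.32 × 10.9 = 305.79 kPa
q_ult = 407.64 + 740.32 + 305.79 = 1453.8 kPa.
Net ultimate: q_net = 1453.8 − 50.362 = 1403.4 kPa.
q_all(net) = 1403.4 / 2.5 = 561.36 kPa.

q_all(net) ≈ 561 kPa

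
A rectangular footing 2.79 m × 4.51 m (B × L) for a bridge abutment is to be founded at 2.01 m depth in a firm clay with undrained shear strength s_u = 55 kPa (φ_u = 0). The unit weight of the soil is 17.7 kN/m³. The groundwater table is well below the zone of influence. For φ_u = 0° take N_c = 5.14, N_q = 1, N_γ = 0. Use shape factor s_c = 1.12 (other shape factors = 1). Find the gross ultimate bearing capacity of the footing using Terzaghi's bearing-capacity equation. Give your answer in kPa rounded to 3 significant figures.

q_ult ≈ 352 kPa

Overburden at base level: q = 17.7 × 2.01 = 35.577 kPa.
Cohesion term c·N_c·s_c = 55 × 5.14 × 1.12 = 316.62 kPa; surcharge term q·N_q = 35.577 × 1 = 35.577 kPa.
q_ult = 316.62 + 35.577 = 352.2 kPa.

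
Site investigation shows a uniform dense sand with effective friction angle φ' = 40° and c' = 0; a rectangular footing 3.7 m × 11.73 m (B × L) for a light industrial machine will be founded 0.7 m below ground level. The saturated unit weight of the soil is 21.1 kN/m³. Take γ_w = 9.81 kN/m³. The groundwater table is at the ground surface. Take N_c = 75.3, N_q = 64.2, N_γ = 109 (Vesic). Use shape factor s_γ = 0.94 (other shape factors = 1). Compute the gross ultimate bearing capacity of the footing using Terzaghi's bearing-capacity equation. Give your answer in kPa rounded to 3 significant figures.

Water table at ground surface, so effective unit weight γ' = 21.1 − 9.81 = 11.29 kN/m³ is used throughout; overburden q = 11.29 × 0.7 = 7.903 kPa; the same γ' applies in the ½γBN_γ term.
Surcharge term q·N_q = 7.903 × 64.2 = 507.37 kPa; self-weight term 0.5·γ·B·N_γ·s_γ = 0.5 × 11.29 × 3.7 × 109 × 0.94 = 2140 kPa.
q_ult = 507.37 + 2140 = 2647.4 kPa.

q_ult ≈ 2650 kPa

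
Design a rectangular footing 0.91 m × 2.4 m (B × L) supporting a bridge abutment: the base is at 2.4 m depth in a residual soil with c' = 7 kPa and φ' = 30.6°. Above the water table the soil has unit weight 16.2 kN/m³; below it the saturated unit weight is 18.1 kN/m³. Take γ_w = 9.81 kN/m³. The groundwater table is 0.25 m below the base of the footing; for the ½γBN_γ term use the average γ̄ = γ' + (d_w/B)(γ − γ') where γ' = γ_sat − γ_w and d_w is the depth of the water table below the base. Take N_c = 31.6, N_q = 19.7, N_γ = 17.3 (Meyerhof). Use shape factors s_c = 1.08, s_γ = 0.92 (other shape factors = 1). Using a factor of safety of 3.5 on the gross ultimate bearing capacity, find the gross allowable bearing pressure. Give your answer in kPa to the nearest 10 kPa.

q_all ≈ 310 kPa

Overburden at base level: q = 16.2 × 2.4 = 38.88 kPa.
The water table is 0.25 m below the base (< B = 0.91 m), so the ½γBN_γ term uses γ̄ = γ' + (d_w/B)(γ − γ') = 8.29 + (0.25/0.91)(16.2 − 8.29) = 10.463 kN/m³.
Cohesion term c·N_c·s_c = 7 × 31.6 × 1.08 = 238.9 kPa; surcharge term q·N_q = 38.88 × 19.7 = 765.94 kPa; self-weight term 0.5·γ·B·N_γ·s_γ = 0.5 × 10.463 × 0.91 × 17.3 × 0.92 = 75.771 kPa.
q_ult = 238.9 + 765.94 + 75.771 = 1080.6 kPa.
q_all = 1080.6 / 3.5 = 308.74 kPa.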